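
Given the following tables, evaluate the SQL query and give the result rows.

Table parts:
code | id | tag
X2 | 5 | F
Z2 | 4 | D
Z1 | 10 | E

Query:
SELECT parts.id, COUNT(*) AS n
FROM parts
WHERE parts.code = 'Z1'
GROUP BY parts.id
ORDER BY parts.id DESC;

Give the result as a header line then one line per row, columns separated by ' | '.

After WHERE (1 rows):
parts.code | parts.id | parts.tag
Z1 | 10 | E
After GROUP BY (1 rows):
parts.id | n
10 | 1
After ORDER BY (1 rows):
parts.id | n
10 | 1

== RESULT ==
parts.id | n
10 | 1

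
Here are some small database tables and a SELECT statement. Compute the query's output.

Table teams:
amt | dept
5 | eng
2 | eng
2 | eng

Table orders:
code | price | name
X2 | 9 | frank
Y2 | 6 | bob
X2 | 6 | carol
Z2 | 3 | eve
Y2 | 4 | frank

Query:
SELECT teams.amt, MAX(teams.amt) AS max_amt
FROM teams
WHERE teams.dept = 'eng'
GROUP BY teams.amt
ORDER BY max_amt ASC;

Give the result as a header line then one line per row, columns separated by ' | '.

After WHERE (3 rows):
teams.amt | teams.dept
5 | eng
2 | eng
2 | eng
After GROUP BY (2 rows):
teams.amt | max_amt
5 | 5
2 | 2
After ORDER BY (2 rows):
teams.amt | max_amt
2 | 2
5 | 5

== RESULT ==
teams.amt | max_amt
2 | 2
5 | 5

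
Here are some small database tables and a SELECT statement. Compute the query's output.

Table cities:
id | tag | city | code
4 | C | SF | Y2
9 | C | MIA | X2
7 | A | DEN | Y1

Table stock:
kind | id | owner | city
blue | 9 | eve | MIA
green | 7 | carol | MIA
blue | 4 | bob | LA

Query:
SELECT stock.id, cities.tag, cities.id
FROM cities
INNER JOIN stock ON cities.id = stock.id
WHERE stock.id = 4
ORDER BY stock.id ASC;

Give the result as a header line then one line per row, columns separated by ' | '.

== RESULT ==
stock.id | cities.tag | cities.id
4 | C | 4

Derivation:
After JOIN stock (3 rows):
cities.id | cities.tag | cities.city | cities.code | stock.kind | stock.id | stock.owner | stock.city
4 | C | SF | Y2 | blue | 4 | bob | LA
9 | C | MIA | X2 | blue | 9 | eve | MIA
7 | A | DEN | Y1 | green | 7 | carol | MIA
After WHERE (1 rows):
cities.id | cities.tag | cities.city | cities.code | stock.kind | stock.id | stock.owner | stock.city
4 | C | SF | Y2 | blue | 4 | bob | LA
After SELECT (1 rows):
stock.id | cities.tag | cities.id
4 | C | 4
After ORDER BY (1 rows):
stock.id | cities.tag | cities.id
4 | C | 4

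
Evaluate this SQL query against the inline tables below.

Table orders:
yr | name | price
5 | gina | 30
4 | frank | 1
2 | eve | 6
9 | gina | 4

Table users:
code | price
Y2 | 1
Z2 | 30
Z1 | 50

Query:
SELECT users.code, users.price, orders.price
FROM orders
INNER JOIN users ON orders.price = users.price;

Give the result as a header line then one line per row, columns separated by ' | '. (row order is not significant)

== RESULT ==
users.code | users.price | orders.price
Z2 | 30 | 30
Y2 | 1 | 1

Derivation:
After JOIN users (2 rows):
orders.yr | orders.name | orders.price | users.code | users.price
5 | gina | 30 | Z2 | 30
4 | frank | 1 | Y2 | 1
After SELECT (2 rows):
users.code | users.price | orders.price
Z2 | 30 | 30
Y2 | 1 | 1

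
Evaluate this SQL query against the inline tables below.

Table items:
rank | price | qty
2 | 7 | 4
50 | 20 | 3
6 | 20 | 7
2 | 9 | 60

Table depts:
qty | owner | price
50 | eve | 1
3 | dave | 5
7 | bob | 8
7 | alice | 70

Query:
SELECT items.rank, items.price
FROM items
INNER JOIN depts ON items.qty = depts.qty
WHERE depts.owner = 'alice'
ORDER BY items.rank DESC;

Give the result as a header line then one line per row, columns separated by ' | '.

== RESULT ==
items.rank | items.price
6 | 20

Derivation:
After JOIN depts (3 rows):
items.rank | items.price | items.qty | depts.qty | depts.owner | depts.price
50 | 20 | 3 | 3 | dave | 5
6 | 20 | 7 | 7 | bob | 8
6 | 20 | 7 | 7 | alice | 70
After WHERE (1 rows):
items.rank | items.price | items.qty | depts.qty | depts.owner | depts.price
6 | 20 | 7 | 7 | alice | 70
After SELECT (1 rows):
items.rank | items.price
6 | 20
After ORDER BY (1 rows):
items.rank | items.price
6 | 20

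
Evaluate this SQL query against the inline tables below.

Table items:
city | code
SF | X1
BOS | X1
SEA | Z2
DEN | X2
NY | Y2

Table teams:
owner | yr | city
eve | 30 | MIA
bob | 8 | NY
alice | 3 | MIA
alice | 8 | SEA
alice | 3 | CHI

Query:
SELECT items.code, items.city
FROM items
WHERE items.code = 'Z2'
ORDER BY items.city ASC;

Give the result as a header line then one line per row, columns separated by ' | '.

After WHERE (1 rows):
items.city | items.code
SEA | Z2
After SELECT (1 rows):
items.code | items.city
Z2 | SEA
After ORDER BY (1 rows):
items.code | items.city
Z2 | SEA

== RESULT ==
items.code | items.city
Z2 | SEA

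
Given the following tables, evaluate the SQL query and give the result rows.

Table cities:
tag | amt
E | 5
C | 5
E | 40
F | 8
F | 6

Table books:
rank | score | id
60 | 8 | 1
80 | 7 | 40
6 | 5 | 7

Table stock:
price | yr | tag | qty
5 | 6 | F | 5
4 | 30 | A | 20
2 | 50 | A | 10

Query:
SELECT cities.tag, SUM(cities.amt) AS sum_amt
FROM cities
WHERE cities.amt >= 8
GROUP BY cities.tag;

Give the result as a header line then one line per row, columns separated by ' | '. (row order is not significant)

== RESULT ==
cities.tag | sum_amt
E | 40
F | 8

Derivation:
After WHERE (2 rows):
cities.tag | cities.amt
E | 40
F | 8
After GROUP BY (2 rows):
cities.tag | sum_amt
E | 40
F | 8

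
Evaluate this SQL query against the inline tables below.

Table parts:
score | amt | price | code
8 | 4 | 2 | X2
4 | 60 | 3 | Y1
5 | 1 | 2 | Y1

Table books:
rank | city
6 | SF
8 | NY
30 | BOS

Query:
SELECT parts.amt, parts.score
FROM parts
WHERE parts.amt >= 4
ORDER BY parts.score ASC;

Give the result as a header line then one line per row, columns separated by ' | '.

== RESULT ==
parts.amt | parts.score
60 | 4
4 | 8

Derivation:
After WHERE (2 rows):
parts.score | parts.amt | parts.price | parts.code
8 | 4 | 2 | X2
4 | 60 | 3 | Y1
After SELECT (2 rows):
parts.amt | parts.score
4 | 8
60 | 4
After ORDER BY (2 rows):
parts.amt | parts.score
60 | 4
4 | 8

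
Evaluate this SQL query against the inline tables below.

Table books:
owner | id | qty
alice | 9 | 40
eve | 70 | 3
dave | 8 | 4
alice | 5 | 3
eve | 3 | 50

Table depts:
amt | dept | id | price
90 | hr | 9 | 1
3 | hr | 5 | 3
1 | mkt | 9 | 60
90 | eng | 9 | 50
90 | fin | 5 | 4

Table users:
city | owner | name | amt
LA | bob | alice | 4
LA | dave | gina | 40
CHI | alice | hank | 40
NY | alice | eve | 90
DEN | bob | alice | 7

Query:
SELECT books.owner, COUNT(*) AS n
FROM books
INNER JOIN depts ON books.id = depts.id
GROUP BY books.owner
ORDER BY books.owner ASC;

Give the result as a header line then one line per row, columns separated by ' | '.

After JOIN depts (5 rows):
books.owner | books.id | books.qty | depts.amt | depts.dept | depts.id | depts.price
alice | 9 | 40 | 90 | hr | 9 | 1
alice | 9 | 40 | 1 | mkt | 9 | 60
alice | 9 | 40 | 90 | eng | 9 | 50
alice | 5 | 3 | 3 | hr | 5 | 3
alice | 5 | 3 | 90 | fin | 5 | 4
After GROUP BY (1 rows):
books.owner | n
alice | 5
After ORDER BY (1 rows):
books.owner | n
alice | 5

== RESULT ==
books.owner | n
alice | 5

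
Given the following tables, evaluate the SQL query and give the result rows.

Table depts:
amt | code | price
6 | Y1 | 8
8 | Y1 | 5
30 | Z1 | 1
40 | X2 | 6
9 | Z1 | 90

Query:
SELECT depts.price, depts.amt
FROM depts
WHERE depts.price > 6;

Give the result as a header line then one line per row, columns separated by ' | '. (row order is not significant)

After WHERE (2 rows):
depts.amt | depts.code | depts.price
6 | Y1 | 8
9 | Z1 | 90
After SELECT (2 rows):
depts.price | depts.amt
8 | 6
90 | 9

== RESULT ==
depts.price | depts.amt
8 | 6
90 | 9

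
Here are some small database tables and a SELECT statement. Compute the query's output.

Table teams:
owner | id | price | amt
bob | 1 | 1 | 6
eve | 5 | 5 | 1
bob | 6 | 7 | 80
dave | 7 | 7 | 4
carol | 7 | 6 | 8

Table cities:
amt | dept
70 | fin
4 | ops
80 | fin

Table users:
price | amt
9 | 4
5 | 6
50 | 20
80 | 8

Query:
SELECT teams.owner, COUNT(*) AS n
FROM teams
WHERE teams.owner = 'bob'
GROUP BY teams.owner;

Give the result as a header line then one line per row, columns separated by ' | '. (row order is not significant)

After WHERE (2 rows):
teams.owner | teams.id | teams.price | teams.amt
bob | 1 | 1 | 6
bob | 6 | 7 | 80
After GROUP BY (1 rows):
teams.owner | n
bob | 2

== RESULT ==
teams.owner | n
bob | 2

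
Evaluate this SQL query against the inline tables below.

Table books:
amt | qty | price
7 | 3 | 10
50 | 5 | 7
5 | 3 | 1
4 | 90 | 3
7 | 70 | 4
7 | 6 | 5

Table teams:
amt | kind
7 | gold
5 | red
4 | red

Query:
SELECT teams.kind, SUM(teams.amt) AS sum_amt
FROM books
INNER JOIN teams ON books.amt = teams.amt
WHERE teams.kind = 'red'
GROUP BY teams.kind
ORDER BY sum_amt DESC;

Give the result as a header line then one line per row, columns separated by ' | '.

== RESULT ==
teams.kind | sum_amt
red | 9

Derivation:
After JOIN teams (5 rows):
books.amt | books.qty | books.price | teams.amt | teams.kind
7 | 3 | 10 | 7 | gold
5 | 3 | 1 | 5 | red
4 | 90 | 3 | 4 | red
7 | 70 | 4 | 7 | gold
7 | 6 | 5 | 7 | gold
After WHERE (2 rows):
books.amt | books.qty | books.price | teams.amt | teams.kind
5 | 3 | 1 | 5 | red
4 | 90 | 3 | 4 | red
After GROUP BY (1 rows):
teams.kind | sum_amt
red | 9
After ORDER BY (1 rows):
teams.kind | sum_amt
red | 9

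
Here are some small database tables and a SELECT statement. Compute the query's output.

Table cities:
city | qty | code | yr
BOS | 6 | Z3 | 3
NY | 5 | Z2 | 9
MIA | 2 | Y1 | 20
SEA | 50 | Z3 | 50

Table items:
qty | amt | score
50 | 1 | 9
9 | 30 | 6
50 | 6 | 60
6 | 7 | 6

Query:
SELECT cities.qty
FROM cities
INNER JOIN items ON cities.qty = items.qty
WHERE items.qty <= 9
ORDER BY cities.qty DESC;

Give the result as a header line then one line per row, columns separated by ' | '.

== RESULT ==
cities.qty
6

Derivation:
After JOIN items (3 rows):
cities.city | cities.qty | cities.code | cities.yr | items.qty | items.amt | items.score
BOS | 6 | Z3 | 3 | 6 | 7 | 6
SEA | 50 | Z3 | 50 | 50 | 1 | 9
SEA | 50 | Z3 | 50 | 50 | 6 | 60
After WHERE (1 rows):
cities.city | cities.qty | cities.code | cities.yr | items.qty | items.amt | items.score
BOS | 6 | Z3 | 3 | 6 | 7 | 6
After SELECT (1 rows):
cities.qty
6
After ORDER BY (1 rows):
cities.qty
6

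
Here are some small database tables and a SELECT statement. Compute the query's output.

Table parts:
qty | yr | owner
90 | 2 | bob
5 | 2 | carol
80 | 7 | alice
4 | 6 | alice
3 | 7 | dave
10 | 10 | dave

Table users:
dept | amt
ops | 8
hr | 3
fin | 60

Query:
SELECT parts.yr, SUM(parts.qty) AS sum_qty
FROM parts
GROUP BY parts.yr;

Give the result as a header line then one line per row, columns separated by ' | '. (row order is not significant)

== RESULT ==
parts.yr | sum_qty
2 | 95
7 | 83
6 | 4
10 | 10

Derivation:
After GROUP BY (4 rows):
parts.yr | sum_qty
2 | 95
7 | 83
6 | 4
10 | 10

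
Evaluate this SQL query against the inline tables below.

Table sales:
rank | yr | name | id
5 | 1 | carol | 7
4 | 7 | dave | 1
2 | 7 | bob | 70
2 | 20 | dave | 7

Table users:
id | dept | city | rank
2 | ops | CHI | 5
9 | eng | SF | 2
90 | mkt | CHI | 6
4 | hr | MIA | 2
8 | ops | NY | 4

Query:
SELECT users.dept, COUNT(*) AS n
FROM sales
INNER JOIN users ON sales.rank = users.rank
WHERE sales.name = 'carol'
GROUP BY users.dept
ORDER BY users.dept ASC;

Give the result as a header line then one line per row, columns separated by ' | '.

After JOIN users (6 rows):
sales.rank | sales.yr | sales.name | sales.id | users.id | users.dept | users.city | users.rank
5 | 1 | carol | 7 | 2 | ops | CHI | 5
4 | 7 | dave | 1 | 8 | ops | NY | 4
2 | 7 | bob | 70 | 9 | eng | SF | 2
2 | 7 | bob | 70 | 4 | hr | MIA | 2
2 | 20 | dave | 7 | 9 | eng | SF | 2
2 | 20 | dave | 7 | 4 | hr | MIA | 2
After WHERE (1 rows):
sales.rank | sales.yr | sales.name | sales.id | users.id | users.dept | users.city | users.rank
5 | 1 | carol | 7 | 2 | ops | CHI | 5
After GROUP BY (1 rows):
users.dept | n
ops | 1
After ORDER BY (1 rows):
users.dept | n
ops | 1

== RESULT ==
users.dept | n
ops | 1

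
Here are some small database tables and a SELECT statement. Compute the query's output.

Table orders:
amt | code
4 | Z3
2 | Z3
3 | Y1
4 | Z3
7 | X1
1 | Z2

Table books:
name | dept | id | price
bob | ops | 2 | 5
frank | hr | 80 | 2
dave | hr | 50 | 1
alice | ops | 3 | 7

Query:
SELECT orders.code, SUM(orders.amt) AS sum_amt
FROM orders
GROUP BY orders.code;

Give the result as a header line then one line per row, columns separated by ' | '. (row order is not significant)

After GROUP BY (4 rows):
orders.code | sum_amt
Z3 | 10
Y1 | 3
X1 | 7
Z2 | 1

== RESULT ==
orders.code | sum_amt
Z3 | 10
Y1 | 3
X1 | 7
Z2 | 1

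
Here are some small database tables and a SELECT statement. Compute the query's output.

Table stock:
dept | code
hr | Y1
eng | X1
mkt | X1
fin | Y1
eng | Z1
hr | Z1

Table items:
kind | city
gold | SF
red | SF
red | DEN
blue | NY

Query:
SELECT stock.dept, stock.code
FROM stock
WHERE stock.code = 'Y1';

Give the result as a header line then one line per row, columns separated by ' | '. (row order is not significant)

After WHERE (2 rows):
stock.dept | stock.code
hr | Y1
fin | Y1
After SELECT (2 rows):
stock.dept | stock.code
hr | Y1
fin | Y1

== RESULT ==
stock.dept | stock.code
hr | Y1
fin | Y1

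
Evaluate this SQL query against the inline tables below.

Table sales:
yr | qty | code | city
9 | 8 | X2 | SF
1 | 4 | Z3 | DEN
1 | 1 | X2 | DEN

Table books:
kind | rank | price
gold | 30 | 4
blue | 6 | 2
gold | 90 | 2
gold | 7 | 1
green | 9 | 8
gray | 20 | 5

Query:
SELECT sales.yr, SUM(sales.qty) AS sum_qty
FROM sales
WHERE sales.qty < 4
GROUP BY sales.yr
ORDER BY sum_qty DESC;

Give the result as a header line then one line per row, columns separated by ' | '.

After WHERE (1 rows):
sales.yr | sales.qty | sales.code | sales.city
1 | 1 | X2 | DEN
After GROUP BY (1 rows):
sales.yr | sum_qty
1 | 1
After ORDER BY (1 rows):
sales.yr | sum_qty
1 | 1

== RESULT ==
sales.yr | sum_qty
1 | 1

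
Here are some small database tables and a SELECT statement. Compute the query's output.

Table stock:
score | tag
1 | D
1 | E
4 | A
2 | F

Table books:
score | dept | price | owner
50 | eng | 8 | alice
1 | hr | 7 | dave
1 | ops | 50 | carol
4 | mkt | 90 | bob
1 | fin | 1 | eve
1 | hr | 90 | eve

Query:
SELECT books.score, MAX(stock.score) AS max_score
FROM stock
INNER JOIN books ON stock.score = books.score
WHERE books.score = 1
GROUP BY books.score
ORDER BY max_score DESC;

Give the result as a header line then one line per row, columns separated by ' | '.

After JOIN books (9 rows):
stock.score | stock.tag | books.score | books.dept | books.price | books.owner
1 | D | 1 | hr | 7 | dave
1 | D | 1 | ops | 50 | carol
1 | D | 1 | fin | 1 | eve
1 | D | 1 | hr | 90 | eve
1 | E | 1 | hr | 7 | dave
1 | E | 1 | ops | 50 | carol
1 | E | 1 | fin | 1 | eve
1 | E | 1 | hr | 90 | eve
4 | A | 4 | mkt | 90 | bob
After WHERE (8 rows):
stock.score | stock.tag | books.score | books.dept | books.price | books.owner
1 | D | 1 | hr | 7 | dave
1 | D | 1 | ops | 50 | carol
1 | D | 1 | fin | 1 | eve
1 | D | 1 | hr | 90 | eve
1 | E | 1 | hr | 7 | dave
1 | E | 1 | ops | 50 | carol
1 | E | 1 | fin | 1 | eve
1 | E | 1 | hr | 90 | eve
After GROUP BY (1 rows):
books.score | max_score
1 | 1
After ORDER BY (1 rows):
books.score | max_score
1 | 1

== RESULT ==
books.score | max_score
1 | 1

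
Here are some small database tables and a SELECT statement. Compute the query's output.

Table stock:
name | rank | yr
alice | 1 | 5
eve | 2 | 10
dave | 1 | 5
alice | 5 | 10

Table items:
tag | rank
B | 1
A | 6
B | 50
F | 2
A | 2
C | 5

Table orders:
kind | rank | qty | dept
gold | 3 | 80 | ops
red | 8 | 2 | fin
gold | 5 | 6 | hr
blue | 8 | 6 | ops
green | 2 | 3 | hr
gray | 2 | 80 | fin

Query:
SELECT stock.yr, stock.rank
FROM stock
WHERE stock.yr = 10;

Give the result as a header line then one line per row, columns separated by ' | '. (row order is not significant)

== RESULT ==
stock.yr | stock.rank
10 | 2
10 | 5

Derivation:
After WHERE (2 rows):
stock.name | stock.rank | stock.yr
eve | 2 | 10
alice | 5 | 10
After SELECT (2 rows):
stock.yr | stock.rank
10 | 2
10 | 5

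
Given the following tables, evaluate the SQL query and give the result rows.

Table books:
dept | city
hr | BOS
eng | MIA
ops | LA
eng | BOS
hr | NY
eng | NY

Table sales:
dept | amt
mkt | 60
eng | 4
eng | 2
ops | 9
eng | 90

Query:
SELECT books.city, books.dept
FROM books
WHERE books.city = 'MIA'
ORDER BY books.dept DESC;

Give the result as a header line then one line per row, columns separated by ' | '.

== RESULT ==
books.city | books.dept
MIA | eng

Derivation:
After WHERE (1 rows):
books.dept | books.city
eng | MIA
After SELECT (1 rows):
books.city | books.dept
MIA | eng
After ORDER BY (1 rows):
books.city | books.dept
MIA | eng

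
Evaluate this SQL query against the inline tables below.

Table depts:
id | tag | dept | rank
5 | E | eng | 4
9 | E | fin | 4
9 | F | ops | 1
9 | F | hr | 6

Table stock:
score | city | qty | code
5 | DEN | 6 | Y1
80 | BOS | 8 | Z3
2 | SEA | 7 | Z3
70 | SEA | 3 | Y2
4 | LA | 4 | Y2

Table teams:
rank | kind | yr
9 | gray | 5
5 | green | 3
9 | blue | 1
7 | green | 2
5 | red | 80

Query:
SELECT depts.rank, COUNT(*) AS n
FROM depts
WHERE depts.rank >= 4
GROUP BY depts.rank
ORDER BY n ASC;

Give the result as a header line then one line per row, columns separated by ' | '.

== RESULT ==
depts.rank | n
6 | 1
4 | 2

Derivation:
After WHERE (3 rows):
depts.id | depts.tag | depts.dept | depts.rank
5 | E | eng | 4
9 | E | fin | 4
9 | F | hr | 6
After GROUP BY (2 rows):
depts.rank | n
4 | 2
6 | 1
After ORDER BY (2 rows):
depts.rank | n
6 | 1
4 | 2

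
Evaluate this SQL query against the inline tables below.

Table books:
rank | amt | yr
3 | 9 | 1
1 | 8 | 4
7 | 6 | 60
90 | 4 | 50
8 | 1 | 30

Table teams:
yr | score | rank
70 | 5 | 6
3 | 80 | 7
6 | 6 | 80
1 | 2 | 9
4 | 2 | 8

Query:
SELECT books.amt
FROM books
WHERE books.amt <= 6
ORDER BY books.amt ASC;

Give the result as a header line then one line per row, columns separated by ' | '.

After WHERE (3 rows):
books.rank | books.amt | books.yr
7 | 6 | 60
90 | 4 | 50
8 | 1 | 30
After SELECT (3 rows):
books.amt
6
4
1
After ORDER BY (3 rows):
books.amt
1
4
6

== RESULT ==
books.amt
1
4
6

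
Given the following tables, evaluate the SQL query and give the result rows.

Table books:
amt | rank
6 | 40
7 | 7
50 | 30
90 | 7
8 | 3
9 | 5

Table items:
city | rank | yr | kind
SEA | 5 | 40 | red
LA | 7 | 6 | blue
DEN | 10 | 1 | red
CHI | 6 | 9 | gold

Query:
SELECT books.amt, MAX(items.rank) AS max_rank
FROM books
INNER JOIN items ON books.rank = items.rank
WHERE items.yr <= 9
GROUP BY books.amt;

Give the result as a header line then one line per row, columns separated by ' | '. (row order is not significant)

After JOIN items (3 rows):
books.amt | books.rank | items.city | items.rank | items.yr | items.kind
7 | 7 | LA | 7 | 6 | blue
90 | 7 | LA | 7 | 6 | blue
9 | 5 | SEA | 5 | 40 | red
After WHERE (2 rows):
books.amt | books.rank | items.city | items.rank | items.yr | items.kind
7 | 7 | LA | 7 | 6 | blue
90 | 7 | LA | 7 | 6 | blue
After GROUP BY (2 rows):
books.amt | max_rank
7 | 7
90 | 7

== RESULT ==
books.amt | max_rank
7 | 7
90 | 7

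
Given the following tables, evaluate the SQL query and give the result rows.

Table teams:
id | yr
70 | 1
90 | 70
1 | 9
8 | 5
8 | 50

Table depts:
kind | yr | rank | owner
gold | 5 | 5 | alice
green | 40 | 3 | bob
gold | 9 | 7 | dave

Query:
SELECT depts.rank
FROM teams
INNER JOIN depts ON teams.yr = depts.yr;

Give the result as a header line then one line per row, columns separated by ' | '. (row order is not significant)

After JOIN depts (2 rows):
teams.id | teams.yr | depts.kind | depts.yr | depts.rank | depts.owner
1 | 9 | gold | 9 | 7 | dave
8 | 5 | gold | 5 | 5 | alice
After SELECT (2 rows):
depts.rank
7
5

== RESULT ==
depts.rank
7
5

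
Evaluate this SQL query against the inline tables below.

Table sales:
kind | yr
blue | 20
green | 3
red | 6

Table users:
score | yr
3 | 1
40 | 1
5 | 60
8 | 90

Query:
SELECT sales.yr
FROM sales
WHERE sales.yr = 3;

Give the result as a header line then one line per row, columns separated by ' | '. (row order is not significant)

After WHERE (1 rows):
sales.kind | sales.yr
green | 3
After SELECT (1 rows):
sales.yr
3

== RESULT ==
sales.yr
3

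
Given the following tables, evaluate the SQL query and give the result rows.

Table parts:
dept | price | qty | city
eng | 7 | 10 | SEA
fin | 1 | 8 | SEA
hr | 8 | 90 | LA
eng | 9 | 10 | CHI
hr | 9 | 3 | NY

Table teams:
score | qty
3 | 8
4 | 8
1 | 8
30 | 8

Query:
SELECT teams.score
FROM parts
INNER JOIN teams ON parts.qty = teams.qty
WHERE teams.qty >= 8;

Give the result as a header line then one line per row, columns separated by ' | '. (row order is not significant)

After JOIN teams (4 rows):
parts.dept | parts.price | parts.qty | parts.city | teams.score | teams.qty
fin | 1 | 8 | SEA | 3 | 8
fin | 1 | 8 | SEA | 4 | 8
fin | 1 | 8 | SEA | 1 | 8
fin | 1 | 8 | SEA | 30 | 8
After WHERE (4 rows):
parts.dept | parts.price | parts.qty | parts.city | teams.score | teams.qty
fin | 1 | 8 | SEA | 3 | 8
fin | 1 | 8 | SEA | 4 | 8
fin | 1 | 8 | SEA | 1 | 8
fin | 1 | 8 | SEA | 30 | 8
After SELECT (4 rows):
teams.score
3
4
1
30

== RESULT ==
teams.score
3
4
1
30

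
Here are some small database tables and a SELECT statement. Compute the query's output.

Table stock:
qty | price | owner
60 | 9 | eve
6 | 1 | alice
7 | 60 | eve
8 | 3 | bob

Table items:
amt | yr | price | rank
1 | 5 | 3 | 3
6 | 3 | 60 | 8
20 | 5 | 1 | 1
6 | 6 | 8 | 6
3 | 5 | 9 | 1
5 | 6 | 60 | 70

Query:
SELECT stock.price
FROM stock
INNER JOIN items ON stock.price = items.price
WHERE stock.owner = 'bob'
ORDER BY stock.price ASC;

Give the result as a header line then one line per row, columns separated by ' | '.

== RESULT ==
stock.price
3

Derivation:
After JOIN items (5 rows):
stock.qty | stock.price | stock.owner | items.amt | items.yr | items.price | items.rank
60 | 9 | eve | 3 | 5 | 9 | 1
6 | 1 | alice | 20 | 5 | 1 | 1
7 | 60 | eve | 6 | 3 | 60 | 8
7 | 60 | eve | 5 | 6 | 60 | 70
8 | 3 | bob | 1 | 5 | 3 | 3
After WHERE (1 rows):
stock.qty | stock.price | stock.owner | items.amt | items.yr | items.price | items.rank
8 | 3 | bob | 1 | 5 | 3 | 3
After SELECT (1 rows):
stock.price
3
After ORDER BY (1 rows):
stock.price
3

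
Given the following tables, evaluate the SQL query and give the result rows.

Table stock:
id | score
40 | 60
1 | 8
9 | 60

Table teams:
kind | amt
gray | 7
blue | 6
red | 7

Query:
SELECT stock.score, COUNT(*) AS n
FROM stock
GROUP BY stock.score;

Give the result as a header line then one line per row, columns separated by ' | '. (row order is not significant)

== RESULT ==
stock.score | n
60 | 2
8 | 1

Derivation:
After GROUP BY (2 rows):
stock.score | n
60 | 2
8 | 1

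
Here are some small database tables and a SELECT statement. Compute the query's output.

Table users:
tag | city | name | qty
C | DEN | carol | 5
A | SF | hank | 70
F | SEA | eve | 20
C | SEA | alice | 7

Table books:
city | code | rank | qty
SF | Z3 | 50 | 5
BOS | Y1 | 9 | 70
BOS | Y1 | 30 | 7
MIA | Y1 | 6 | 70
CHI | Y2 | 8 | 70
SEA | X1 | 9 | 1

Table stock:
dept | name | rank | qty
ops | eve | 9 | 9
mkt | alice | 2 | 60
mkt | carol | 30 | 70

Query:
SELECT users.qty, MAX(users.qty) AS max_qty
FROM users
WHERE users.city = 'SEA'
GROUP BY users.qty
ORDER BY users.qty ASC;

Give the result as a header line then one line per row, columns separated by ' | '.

After WHERE (2 rows):
users.tag | users.city | users.name | users.qty
F | SEA | eve | 20
C | SEA | alice | 7
After GROUP BY (2 rows):
users.qty | max_qty
20 | 20
7 | 7
After ORDER BY (2 rows):
users.qty | max_qty
7 | 7
20 | 20

== RESULT ==
users.qty | max_qty
7 | 7
20 | 20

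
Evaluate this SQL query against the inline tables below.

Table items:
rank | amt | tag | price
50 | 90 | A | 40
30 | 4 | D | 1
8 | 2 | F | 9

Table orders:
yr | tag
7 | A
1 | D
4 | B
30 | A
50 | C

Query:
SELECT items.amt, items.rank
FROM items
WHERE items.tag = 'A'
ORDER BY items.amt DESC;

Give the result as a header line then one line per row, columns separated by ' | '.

== RESULT ==
items.amt | items.rank
90 | 50

Derivation:
After WHERE (1 rows):
items.rank | items.amt | items.tag | items.price
50 | 90 | A | 40
After SELECT (1 rows):
items.amt | items.rank
90 | 50
After ORDER BY (1 rows):
items.amt | items.rank
90 | 50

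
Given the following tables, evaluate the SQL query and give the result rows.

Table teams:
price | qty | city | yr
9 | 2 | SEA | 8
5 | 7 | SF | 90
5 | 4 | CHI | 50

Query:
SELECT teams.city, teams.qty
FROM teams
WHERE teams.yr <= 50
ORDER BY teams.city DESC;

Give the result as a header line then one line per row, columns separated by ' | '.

After WHERE (2 rows):
teams.price | teams.qty | teams.city | teams.yr
9 | 2 | SEA | 8
5 | 4 | CHI | 50
After SELECT (2 rows):
teams.city | teams.qty
SEA | 2
CHI | 4
After ORDER BY (2 rows):
teams.city | teams.qty
SEA | 2
CHI | 4

== RESULT ==
teams.city | teams.qty
SEA | 2
CHI | 4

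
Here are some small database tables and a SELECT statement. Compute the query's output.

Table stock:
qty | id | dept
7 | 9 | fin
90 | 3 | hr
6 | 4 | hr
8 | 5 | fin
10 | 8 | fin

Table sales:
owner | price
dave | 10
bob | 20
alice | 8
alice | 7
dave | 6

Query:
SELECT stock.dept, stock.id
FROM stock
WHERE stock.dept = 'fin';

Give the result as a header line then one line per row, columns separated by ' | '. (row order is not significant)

After WHERE (3 rows):
stock.qty | stock.id | stock.dept
7 | 9 | fin
8 | 5 | fin
10 | 8 | fin
After SELECT (3 rows):
stock.dept | stock.id
fin | 9
fin | 5
fin | 8

== RESULT ==
stock.dept | stock.id
fin | 9
fin | 5
fin | 8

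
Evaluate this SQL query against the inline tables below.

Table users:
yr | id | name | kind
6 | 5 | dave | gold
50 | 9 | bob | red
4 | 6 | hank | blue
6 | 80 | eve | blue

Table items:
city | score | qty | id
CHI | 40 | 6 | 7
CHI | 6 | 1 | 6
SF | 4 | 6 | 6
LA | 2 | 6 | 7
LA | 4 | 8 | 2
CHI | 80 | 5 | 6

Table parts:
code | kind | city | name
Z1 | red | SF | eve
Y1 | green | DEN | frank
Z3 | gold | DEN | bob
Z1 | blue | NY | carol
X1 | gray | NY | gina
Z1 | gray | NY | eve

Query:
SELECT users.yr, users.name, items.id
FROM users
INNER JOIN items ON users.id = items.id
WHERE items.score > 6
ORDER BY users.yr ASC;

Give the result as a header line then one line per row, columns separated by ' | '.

== RESULT ==
users.yr | users.name | items.id
4 | hank | 6

Derivation:
After JOIN items (3 rows):
users.yr | users.id | users.name | users.kind | items.city | items.score | items.qty | items.id
4 | 6 | hank | blue | CHI | 6 | 1 | 6
4 | 6 | hank | blue | SF | 4 | 6 | 6
4 | 6 | hank | blue | CHI | 80 | 5 | 6
After WHERE (1 rows):
users.yr | users.id | users.name | users.kind | items.city | items.score | items.qty | items.id
4 | 6 | hank | blue | CHI | 80 | 5 | 6
After SELECT (1 rows):
users.yr | users.name | items.id
4 | hank | 6
After ORDER BY (1 rows):
users.yr | users.name | items.id
4 | hank | 6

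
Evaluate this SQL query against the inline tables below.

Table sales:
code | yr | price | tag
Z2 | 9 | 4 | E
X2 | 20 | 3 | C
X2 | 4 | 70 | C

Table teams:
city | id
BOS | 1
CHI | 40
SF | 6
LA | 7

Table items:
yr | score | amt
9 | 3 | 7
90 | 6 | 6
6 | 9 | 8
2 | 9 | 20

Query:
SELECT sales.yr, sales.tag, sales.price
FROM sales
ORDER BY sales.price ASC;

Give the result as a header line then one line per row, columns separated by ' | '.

== RESULT ==
sales.yr | sales.tag | sales.price
20 | C | 3
9 | E | 4
4 | C | 70

Derivation:
After SELECT (3 rows):
sales.yr | sales.tag | sales.price
9 | E | 4
20 | C | 3
4 | C | 70
After ORDER BY (3 rows):
sales.yr | sales.tag | sales.price
20 | C | 3
9 | E | 4
4 | C | 70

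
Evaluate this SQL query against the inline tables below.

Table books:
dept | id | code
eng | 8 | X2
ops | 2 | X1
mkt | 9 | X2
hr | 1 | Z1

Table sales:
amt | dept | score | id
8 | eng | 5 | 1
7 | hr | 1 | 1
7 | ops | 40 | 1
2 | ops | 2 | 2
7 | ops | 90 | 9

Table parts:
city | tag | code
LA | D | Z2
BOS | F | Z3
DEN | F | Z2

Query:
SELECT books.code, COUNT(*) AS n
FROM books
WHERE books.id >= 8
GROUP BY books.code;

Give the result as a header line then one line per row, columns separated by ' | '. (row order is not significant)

After WHERE (2 rows):
books.dept | books.id | books.code
eng | 8 | X2
mkt | 9 | X2
After GROUP BY (1 rows):
books.code | n
X2 | 2

== RESULT ==
books.code | n
X2 | 2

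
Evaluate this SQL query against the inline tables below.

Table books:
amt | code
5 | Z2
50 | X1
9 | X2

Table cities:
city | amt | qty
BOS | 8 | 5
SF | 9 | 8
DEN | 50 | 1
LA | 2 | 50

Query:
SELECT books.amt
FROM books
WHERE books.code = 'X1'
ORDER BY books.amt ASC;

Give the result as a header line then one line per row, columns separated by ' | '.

After WHERE (1 rows):
books.amt | books.code
50 | X1
After SELECT (1 rows):
books.amt
50
After ORDER BY (1 rows):
books.amt
50

== RESULT ==
books.amt
50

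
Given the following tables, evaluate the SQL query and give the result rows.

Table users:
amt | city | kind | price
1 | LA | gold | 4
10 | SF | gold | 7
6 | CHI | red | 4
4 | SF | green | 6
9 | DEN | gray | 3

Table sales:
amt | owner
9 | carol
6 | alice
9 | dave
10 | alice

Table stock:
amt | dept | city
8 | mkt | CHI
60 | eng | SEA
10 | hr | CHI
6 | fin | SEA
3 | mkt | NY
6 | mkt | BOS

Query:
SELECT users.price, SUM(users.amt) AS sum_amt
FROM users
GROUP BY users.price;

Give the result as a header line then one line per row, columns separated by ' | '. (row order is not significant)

== RESULT ==
users.price | sum_amt
4 | 7
7 | 10
6 | 4
3 | 9

Derivation:
After GROUP BY (4 rows):
users.price | sum_amt
4 | 7
7 | 10
6 | 4
3 | 9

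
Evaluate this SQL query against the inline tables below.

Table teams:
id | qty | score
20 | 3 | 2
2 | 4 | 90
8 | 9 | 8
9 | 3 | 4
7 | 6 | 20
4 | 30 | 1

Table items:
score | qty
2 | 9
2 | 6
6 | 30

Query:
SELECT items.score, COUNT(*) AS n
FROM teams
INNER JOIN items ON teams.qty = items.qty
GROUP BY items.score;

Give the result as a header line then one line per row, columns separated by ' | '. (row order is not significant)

== RESULT ==
items.score | n
2 | 2
6 | 1

Derivation:
After JOIN items (3 rows):
teams.id | teams.qty | teams.score | items.score | items.qty
8 | 9 | 8 | 2 | 9
7 | 6 | 20 | 2 | 6
4 | 30 | 1 | 6 | 30
After GROUP BY (2 rows):
items.score | n
2 | 2
6 | 1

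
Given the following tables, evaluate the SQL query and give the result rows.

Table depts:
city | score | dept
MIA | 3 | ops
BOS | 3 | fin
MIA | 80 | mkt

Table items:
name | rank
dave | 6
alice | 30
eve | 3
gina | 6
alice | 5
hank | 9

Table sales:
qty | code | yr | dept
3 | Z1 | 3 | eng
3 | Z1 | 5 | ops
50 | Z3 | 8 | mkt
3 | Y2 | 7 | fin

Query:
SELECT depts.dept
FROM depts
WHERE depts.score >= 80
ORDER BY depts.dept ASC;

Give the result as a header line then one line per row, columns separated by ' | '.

After WHERE (1 rows):
depts.city | depts.score | depts.dept
MIA | 80 | mkt
After SELECT (1 rows):
depts.dept
mkt
After ORDER BY (1 rows):
depts.dept
mkt

== RESULT ==
depts.dept
mkt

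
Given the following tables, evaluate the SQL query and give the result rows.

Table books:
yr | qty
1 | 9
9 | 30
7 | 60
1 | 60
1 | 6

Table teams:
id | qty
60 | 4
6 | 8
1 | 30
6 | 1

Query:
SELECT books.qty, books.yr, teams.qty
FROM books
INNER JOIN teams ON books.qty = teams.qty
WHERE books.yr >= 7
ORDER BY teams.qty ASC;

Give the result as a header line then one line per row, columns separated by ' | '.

After JOIN teams (1 rows):
books.yr | books.qty | teams.id | teams.qty
9 | 30 | 1 | 30
After WHERE (1 rows):
books.yr | books.qty | teams.id | teams.qty
9 | 30 | 1 | 30
After SELECT (1 rows):
books.qty | books.yr | teams.qty
30 | 9 | 30
After ORDER BY (1 rows):
books.qty | books.yr | teams.qty
30 | 9 | 30

== RESULT ==
books.qty | books.yr | teams.qty
30 | 9 | 30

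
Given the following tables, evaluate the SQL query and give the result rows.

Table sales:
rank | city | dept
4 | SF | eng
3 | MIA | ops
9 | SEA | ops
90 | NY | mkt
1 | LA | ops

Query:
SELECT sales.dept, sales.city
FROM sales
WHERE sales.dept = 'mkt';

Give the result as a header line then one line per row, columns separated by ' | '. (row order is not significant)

After WHERE (1 rows):
sales.rank | sales.city | sales.dept
90 | NY | mkt
After SELECT (1 rows):
sales.dept | sales.city
mkt | NY

== RESULT ==
sales.dept | sales.city
mkt | NY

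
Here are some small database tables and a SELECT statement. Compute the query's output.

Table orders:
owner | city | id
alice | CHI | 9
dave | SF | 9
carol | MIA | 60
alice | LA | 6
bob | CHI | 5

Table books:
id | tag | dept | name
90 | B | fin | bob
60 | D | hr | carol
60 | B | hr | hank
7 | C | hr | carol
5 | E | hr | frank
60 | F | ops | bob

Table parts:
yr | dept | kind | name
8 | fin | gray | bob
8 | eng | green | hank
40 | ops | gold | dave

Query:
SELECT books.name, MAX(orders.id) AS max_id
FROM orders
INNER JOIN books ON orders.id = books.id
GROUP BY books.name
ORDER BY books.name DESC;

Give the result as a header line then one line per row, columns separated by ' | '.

After JOIN books (4 rows):
orders.owner | orders.city | orders.id | books.id | books.tag | books.dept | books.name
carol | MIA | 60 | 60 | D | hr | carol
carol | MIA | 60 | 60 | B | hr | hank
carol | MIA | 60 | 60 | F | ops | bob
bob | CHI | 5 | 5 | E | hr | frank
After GROUP BY (4 rows):
books.name | max_id
carol | 60
hank | 60
bob | 60
frank | 5
After ORDER BY (4 rows):
books.name | max_id
hank | 60
frank | 5
carol | 60
bob | 60

== RESULT ==
books.name | max_id
hank | 60
frank | 5
carol | 60
bob | 60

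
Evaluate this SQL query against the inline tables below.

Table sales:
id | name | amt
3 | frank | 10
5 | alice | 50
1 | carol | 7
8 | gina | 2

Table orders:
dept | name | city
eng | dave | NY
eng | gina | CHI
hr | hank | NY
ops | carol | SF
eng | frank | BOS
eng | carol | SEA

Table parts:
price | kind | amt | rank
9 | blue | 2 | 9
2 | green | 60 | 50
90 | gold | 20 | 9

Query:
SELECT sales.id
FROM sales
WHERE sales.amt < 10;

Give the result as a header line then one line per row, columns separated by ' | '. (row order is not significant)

== RESULT ==
sales.id
1
8

Derivation:
After WHERE (2 rows):
sales.id | sales.name | sales.amt
1 | carol | 7
8 | gina | 2
After SELECT (2 rows):
sales.id
1
8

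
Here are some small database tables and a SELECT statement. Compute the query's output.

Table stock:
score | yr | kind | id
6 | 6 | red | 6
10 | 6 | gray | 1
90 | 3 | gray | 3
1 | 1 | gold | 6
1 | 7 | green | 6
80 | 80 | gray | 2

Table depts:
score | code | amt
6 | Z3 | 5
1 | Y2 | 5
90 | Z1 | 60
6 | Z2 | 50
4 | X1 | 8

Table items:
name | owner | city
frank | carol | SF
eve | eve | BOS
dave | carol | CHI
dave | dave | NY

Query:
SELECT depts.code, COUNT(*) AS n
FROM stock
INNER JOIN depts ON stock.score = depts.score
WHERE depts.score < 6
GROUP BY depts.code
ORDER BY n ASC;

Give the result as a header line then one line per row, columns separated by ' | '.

After JOIN depts (5 rows):
stock.score | stock.yr | stock.kind | stock.id | depts.score | depts.code | depts.amt
6 | 6 | red | 6 | 6 | Z3 | 5
6 | 6 | red | 6 | 6 | Z2 | 50
90 | 3 | gray | 3 | 90 | Z1 | 60
1 | 1 | gold | 6 | 1 | Y2 | 5
1 | 7 | green | 6 | 1 | Y2 | 5
After WHERE (2 rows):
stock.score | stock.yr | stock.kind | stock.id | depts.score | depts.code | depts.amt
1 | 1 | gold | 6 | 1 | Y2 | 5
1 | 7 | green | 6 | 1 | Y2 | 5
After GROUP BY (1 rows):
depts.code | n
Y2 | 2
After ORDER BY (1 rows):
depts.code | n
Y2 | 2

== RESULT ==
depts.code | n
Y2 | 2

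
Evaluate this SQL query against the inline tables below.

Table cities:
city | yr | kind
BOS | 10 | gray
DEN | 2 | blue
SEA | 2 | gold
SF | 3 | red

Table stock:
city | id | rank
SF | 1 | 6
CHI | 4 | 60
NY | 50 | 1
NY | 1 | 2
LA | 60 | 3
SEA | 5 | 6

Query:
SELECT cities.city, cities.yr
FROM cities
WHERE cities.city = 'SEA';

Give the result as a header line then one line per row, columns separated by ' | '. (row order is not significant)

After WHERE (1 rows):
cities.city | cities.yr | cities.kind
SEA | 2 | gold
After SELECT (1 rows):
cities.city | cities.yr
SEA | 2

== RESULT ==
cities.city | cities.yr
SEA | 2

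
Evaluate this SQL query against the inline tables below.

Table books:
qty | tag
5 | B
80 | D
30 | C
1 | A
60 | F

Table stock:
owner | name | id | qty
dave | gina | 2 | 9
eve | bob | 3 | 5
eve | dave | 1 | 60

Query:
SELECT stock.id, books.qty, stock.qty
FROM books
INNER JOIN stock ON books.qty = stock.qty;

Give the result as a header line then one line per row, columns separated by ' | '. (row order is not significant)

== RESULT ==
stock.id | books.qty | stock.qty
3 | 5 | 5
1 | 60 | 60

Derivation:
After JOIN stock (2 rows):
books.qty | books.tag | stock.owner | stock.name | stock.id | stock.qty
5 | B | eve | bob | 3 | 5
60 | F | eve | dave | 1 | 60
After SELECT (2 rows):
stock.id | books.qty | stock.qty
3 | 5 | 5
1 | 60 | 60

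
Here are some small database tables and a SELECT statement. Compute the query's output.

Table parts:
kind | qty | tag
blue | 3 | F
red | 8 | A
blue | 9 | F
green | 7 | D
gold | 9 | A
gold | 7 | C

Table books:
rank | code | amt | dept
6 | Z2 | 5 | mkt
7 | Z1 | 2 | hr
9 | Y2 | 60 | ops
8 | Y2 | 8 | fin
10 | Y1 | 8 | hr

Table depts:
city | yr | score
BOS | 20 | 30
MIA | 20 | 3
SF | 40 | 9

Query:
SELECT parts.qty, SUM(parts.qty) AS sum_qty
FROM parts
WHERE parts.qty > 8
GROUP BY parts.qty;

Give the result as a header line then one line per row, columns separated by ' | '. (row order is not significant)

After WHERE (2 rows):
parts.kind | parts.qty | parts.tag
blue | 9 | F
gold | 9 | A
After GROUP BY (1 rows):
parts.qty | sum_qty
9 | 18

== RESULT ==
parts.qty | sum_qty
9 | 18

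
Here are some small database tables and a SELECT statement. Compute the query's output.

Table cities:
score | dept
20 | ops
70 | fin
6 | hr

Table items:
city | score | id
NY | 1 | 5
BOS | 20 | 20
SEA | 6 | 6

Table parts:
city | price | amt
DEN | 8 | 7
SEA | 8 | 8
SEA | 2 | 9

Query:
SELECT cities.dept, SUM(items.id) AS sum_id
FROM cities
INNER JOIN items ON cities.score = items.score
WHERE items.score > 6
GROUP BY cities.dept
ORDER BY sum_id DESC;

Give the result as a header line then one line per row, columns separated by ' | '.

== RESULT ==
cities.dept | sum_id
ops | 20

Derivation:
After JOIN items (2 rows):
cities.score | cities.dept | items.city | items.score | items.id
20 | ops | BOS | 20 | 20
6 | hr | SEA | 6 | 6
After WHERE (1 rows):
cities.score | cities.dept | items.city | items.score | items.id
20 | ops | BOS | 20 | 20
After GROUP BY (1 rows):
cities.dept | sum_id
ops | 20
After ORDER BY (1 rows):
cities.dept | sum_id
ops | 20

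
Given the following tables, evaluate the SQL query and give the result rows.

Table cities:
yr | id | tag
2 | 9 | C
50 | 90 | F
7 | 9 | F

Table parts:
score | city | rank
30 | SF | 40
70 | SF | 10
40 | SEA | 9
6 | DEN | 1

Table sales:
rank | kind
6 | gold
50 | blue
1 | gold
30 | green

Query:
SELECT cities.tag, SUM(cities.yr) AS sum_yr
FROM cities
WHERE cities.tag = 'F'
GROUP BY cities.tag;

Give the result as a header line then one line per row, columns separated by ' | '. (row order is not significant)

== RESULT ==
cities.tag | sum_yr
F | 57

Derivation:
After WHERE (2 rows):
cities.yr | cities.id | cities.tag
50 | 90 | F
7 | 9 | F
After GROUP BY (1 rows):
cities.tag | sum_yr
F | 57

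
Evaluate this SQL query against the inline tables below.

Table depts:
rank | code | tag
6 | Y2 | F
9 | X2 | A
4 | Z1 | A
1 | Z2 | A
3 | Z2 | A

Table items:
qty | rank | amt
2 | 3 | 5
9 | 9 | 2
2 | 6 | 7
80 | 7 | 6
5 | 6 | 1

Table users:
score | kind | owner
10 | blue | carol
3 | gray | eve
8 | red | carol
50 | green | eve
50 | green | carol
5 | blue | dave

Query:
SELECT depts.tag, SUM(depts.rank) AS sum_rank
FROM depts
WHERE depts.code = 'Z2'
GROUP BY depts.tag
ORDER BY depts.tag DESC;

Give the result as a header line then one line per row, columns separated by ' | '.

After WHERE (2 rows):
depts.rank | depts.code | depts.tag
1 | Z2 | A
3 | Z2 | A
After GROUP BY (1 rows):
depts.tag | sum_rank
A | 4
After ORDER BY (1 rows):
depts.tag | sum_rank
A | 4

== RESULT ==
depts.tag | sum_rank
A | 4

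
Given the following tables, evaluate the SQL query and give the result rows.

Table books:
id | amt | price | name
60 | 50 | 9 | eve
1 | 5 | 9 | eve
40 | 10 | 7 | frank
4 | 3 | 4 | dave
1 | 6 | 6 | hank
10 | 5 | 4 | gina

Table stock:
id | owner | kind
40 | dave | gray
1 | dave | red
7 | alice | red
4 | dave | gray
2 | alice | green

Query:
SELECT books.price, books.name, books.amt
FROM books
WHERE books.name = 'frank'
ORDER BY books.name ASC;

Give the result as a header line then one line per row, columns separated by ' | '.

After WHERE (1 rows):
books.id | books.amt | books.price | books.name
40 | 10 | 7 | frank
After SELECT (1 rows):
books.price | books.name | books.amt
7 | frank | 10
After ORDER BY (1 rows):
books.price | books.name | books.amt
7 | frank | 10

== RESULT ==
books.price | books.name | books.amt
7 | frank | 10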